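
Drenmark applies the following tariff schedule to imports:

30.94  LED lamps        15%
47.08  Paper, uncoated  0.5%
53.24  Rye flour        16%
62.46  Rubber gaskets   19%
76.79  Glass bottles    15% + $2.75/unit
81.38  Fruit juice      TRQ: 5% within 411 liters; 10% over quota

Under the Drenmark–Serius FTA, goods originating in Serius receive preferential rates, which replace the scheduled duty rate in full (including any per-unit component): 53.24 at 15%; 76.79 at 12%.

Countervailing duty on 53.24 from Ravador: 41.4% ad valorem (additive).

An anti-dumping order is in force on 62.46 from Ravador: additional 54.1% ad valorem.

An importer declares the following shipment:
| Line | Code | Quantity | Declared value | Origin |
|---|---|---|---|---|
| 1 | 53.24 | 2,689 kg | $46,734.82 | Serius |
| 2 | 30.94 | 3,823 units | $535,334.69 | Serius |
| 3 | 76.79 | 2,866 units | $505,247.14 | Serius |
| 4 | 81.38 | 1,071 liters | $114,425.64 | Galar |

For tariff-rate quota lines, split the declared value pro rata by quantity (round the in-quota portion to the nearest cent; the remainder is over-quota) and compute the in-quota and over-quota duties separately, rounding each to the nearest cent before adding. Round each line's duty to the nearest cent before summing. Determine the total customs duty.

$157,187.08

Line 1 (53.24, Serius, 2,689 kg, $46,734.82):
Base rate for 53.24 is 16%.
Origin Serius qualifies under the Drenmark–Serius agreement and 53.24 is covered: preferential rate 15% applies instead.
The additional-duty order on 53.24 targets Ravador, not Serius; it does not apply.
Duty = $46,734.82 × 15% = $7,010.22.
Line 2 (30.94, Serius, 3,823 units, $535,334.69):
Base rate for 30.94 is 15%.
Origin Serius is the FTA partner but 30.94 is not on the preference list; base rate stands.
Duty = $535,334.69 × 15% = $80,300.20.
Line 3 (76.79, Serius, 2,866 units, $505,247.14):
Base rate for 76.79 is 15% + $2.75/unit.
Origin Serius qualifies under the Drenmark–Serius agreement and 76.79 is covered: preferential rate 12% applies instead.
Duty = $505,247.14 × 12% = $60,629.66.
Line 4 (81.38, Galar, 1,071 liters, $114,425.64):
Code 81.38 is under a tariff-rate quota (threshold 411 liters). In-quota: 411 liters at 5%; over-quota: 660 liters at 10%.
Pro-rata value split: in-quota = $114,425.64 × 411/1,071 = $43,911.24; over-quota = $114,425.64 − $43,911.24 = $70,514.40.
In-quota duty = $43,911.24 × 5% = $2,195.56. Over-quota duty = $70,514.40 × 10% = $7,051.44.
Line duty = $2,195.56 + $7,051.44 = $9,247.00.
Total = $7,010.22 + $80,300.20 + $60,629.66 + $9,247.00 = $157,187.08.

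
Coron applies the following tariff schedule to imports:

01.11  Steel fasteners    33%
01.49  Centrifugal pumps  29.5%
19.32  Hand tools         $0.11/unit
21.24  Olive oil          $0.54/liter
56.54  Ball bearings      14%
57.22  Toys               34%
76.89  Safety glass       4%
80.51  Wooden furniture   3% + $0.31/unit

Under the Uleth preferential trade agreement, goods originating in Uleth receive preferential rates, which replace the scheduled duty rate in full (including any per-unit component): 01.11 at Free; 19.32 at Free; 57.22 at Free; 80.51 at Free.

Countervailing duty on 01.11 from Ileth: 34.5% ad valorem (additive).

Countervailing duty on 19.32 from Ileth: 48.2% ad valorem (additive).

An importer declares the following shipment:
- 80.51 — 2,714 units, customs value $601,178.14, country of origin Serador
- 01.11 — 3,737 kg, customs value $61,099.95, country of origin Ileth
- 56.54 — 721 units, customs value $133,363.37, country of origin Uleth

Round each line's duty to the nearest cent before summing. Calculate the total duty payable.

$78,790.02

Line 1 (80.51, Serador, 2,714 units, $601,178.14):
Base rate for 80.51 is 3% + $0.31/unit.
80.51 has an FTA preferential rate, but origin Serador is not Uleth; base rate stands.
Duty = $601,178.14 × 3% + 2,714 × $0.31 = $18,876.68.
Line 2 (01.11, Ileth, 3,737 kg, $61,099.95):
Base rate for 01.11 is 33%.
01.11 has an FTA preferential rate, but origin Ileth is not Uleth; base rate stands.
Additional duty on 01.11 from Ileth: +34.5%. Applied ad valorem rate: 33% + 34.5% = 67.5%.
Duty = $61,099.95 × 67.5% = $41,242.47.
Line 3 (56.54, Uleth, 721 units, $133,363.37):
Base rate for 56.54 is 14%.
Origin Uleth is the FTA partner but 56.54 is not on the preference list; base rate stands.
Duty = $133,363.37 × 14% = $18,670.87.
Total = $18,876.68 + $41,242.47 + $18,670.87 = $78,790.02.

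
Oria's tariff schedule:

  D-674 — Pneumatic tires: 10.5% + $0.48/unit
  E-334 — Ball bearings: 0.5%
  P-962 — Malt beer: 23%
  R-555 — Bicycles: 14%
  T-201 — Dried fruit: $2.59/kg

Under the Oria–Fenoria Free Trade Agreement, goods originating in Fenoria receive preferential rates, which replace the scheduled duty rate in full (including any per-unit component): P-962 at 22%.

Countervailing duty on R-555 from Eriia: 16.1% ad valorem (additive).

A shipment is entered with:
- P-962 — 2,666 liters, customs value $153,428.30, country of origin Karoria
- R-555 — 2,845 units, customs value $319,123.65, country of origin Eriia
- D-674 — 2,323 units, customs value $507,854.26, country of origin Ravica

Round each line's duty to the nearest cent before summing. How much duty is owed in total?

$185,784.47

Line 1 (P-962, Karoria, 2,666 liters, $153,428.30):
Base rate for P-962 is 23%.
P-962 has an FTA preferential rate, but origin Karoria is not Fenoria; base rate stands.
Duty = $153,428.30 × 23% = $35,288.51.
Line 2 (R-555, Eriia, 2,845 units, $319,123.65):
Base rate for R-555 is 14%.
Additional duty on R-555 from Eriia: +16.1%. Applied ad valorem rate: 14% + 16.1% = 30.1%.
Duty = $319,123.65 × 30.1% = $96,056.22.
Line 3 (D-674, Ravica, 2,323 units, $507,854.26):
Base rate for D-674 is 10.5% + $0.48/unit.
Duty = $507,854.26 × 10.5% + 2,323 × $0.48 = $54,439.74.
Total = $35,288.51 + $96,056.22 + $54,439.74 = $185,784.47.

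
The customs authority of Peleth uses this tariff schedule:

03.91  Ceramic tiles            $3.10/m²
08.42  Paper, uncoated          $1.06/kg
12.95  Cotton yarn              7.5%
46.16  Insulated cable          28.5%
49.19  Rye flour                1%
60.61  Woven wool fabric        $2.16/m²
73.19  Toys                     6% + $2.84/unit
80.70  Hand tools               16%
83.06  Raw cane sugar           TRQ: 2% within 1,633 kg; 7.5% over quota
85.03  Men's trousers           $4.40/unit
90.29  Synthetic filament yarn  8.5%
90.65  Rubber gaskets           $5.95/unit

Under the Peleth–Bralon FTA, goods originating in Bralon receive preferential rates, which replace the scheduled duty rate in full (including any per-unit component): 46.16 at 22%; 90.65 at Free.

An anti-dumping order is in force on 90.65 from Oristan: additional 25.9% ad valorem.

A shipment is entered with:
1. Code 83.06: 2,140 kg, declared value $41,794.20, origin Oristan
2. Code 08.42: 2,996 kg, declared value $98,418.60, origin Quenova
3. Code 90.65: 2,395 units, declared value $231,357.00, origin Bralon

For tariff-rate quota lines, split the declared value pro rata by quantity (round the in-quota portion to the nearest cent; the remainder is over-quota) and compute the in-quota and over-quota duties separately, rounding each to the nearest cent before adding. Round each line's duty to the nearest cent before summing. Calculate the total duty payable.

$4,556.24

Line 1 (83.06, Oristan, 2,140 kg, $41,794.20):
Code 83.06 is under a tariff-rate quota (threshold 1,633 kg). In-quota: 1,633 kg at 2%; over-quota: 507 kg at 7.5%.
Pro-rata value split: in-quota = $41,794.20 × 1,633/2,140 = $31,892.49; over-quota = $41,794.20 − $31,892.49 = $9,901.71.
In-quota duty = $31,892.49 × 2% = $637.85. Over-quota duty = $9,901.71 × 7.5% = $742.63.
Line duty = $637.85 + $742.63 = $1,380.48.
Line 2 (08.42, Quenova, 2,996 kg, $98,418.60):
Base rate for 08.42 is $1.06/kg.
Duty = 2,996 × $1.06 = $3,175.76.
Line 3 (90.65, Bralon, 2,395 units, $231,357.00):
Base rate for 90.65 is $5.95/unit.
Origin Bralon qualifies under the Peleth–Bralon agreement and 90.65 is covered: preferential rate Free applies instead.
The additional-duty order on 90.65 targets Oristan, not Bralon; it does not apply.
Duty = $231,357.00 × 0% = $0.00.
Total = $1,380.48 + $3,175.76 + $0.00 = $4,556.24.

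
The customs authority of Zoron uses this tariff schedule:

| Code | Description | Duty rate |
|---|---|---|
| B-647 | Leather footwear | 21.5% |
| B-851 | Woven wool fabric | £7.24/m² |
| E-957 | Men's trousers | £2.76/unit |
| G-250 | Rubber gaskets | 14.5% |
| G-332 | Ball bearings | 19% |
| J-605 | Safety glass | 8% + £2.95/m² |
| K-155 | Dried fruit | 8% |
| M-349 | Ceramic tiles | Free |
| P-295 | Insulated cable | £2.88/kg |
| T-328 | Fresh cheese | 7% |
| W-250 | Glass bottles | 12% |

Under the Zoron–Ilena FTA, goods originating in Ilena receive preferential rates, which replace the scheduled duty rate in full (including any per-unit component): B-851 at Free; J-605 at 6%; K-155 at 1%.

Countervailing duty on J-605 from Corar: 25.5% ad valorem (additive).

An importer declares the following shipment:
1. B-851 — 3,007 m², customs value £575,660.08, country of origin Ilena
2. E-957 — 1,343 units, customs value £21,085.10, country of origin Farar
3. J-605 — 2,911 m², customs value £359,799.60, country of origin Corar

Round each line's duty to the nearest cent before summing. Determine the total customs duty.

£132,827.00

Line 1 (B-851, Ilena, 3,007 m², £575,660.08):
Base rate for B-851 is £7.24/m².
Origin Ilena qualifies under the Zoron–Ilena agreement and B-851 is covered: preferential rate Free applies instead.
Duty = £575,660.08 × 0% = £0.00.
Line 2 (E-957, Farar, 1,343 units, £21,085.10):
Base rate for E-957 is £2.76/unit.
Duty = 1,343 × £2.76 = £3,706.68.
Line 3 (J-605, Corar, 2,911 m², £359,799.60):
Base rate for J-605 is 8% + £2.95/m².
J-605 has an FTA preferential rate, but origin Corar is not Ilena; base rate stands.
Additional duty on J-605 from Corar: +25.5%. Applied ad valorem rate: 8% + 25.5% = 33.5%.
Duty = £359,799.60 × 33.5% + 2,911 × £2.95 = £129,120.32.
Total = £0.00 + £3,706.68 + £129,120.32 = £132,827.00.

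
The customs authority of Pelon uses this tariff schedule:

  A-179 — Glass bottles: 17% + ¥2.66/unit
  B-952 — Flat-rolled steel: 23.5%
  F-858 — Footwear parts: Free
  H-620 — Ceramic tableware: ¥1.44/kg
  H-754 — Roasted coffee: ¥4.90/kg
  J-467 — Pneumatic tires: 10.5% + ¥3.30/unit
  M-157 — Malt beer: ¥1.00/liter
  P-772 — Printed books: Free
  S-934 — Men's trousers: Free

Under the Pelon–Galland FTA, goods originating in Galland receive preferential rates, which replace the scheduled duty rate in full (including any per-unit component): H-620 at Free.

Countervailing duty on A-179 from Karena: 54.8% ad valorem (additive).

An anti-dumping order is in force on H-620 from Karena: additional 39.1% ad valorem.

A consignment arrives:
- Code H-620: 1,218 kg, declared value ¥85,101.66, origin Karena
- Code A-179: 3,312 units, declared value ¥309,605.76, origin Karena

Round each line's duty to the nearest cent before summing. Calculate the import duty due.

Line 1 (H-620, Karena, 1,218 kg, ¥85,101.66):
Base rate for H-620 is ¥1.44/kg.
H-620 has an FTA preferential rate, but origin Karena is not Galland; base rate stands.
Additional duty on H-620 from Karena: +39.1% ad valorem. Applied ad valorem rate = 39.1%.
Duty = ¥85,101.66 × 39.1% + 1,218 × ¥1.44 = ¥35,028.67.
Line 2 (A-179, Karena, 3,312 units, ¥309,605.76):
Base rate for A-179 is 17% + ¥2.66/unit.
Additional duty on A-179 from Karena: +54.8%. Applied ad valorem rate: 17% + 54.8% = 71.8%.
Duty = ¥309,605.76 × 71.8% + 3,312 × ¥2.66 = ¥231,106.86.
Total = ¥35,028.67 + ¥231,106.86 = ¥266,135.53.

¥266,135.53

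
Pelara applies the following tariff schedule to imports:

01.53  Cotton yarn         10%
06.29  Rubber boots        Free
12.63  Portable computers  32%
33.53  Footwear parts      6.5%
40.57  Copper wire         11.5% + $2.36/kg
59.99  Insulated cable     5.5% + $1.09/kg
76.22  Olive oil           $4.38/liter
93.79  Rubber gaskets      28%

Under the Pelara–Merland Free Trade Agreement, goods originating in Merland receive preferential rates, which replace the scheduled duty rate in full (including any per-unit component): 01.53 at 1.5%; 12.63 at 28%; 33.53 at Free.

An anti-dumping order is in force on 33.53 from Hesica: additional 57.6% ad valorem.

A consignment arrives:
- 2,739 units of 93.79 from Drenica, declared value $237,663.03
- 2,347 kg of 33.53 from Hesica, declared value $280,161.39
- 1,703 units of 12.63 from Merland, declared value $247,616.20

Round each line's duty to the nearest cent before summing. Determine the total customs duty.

Line 1 (93.79, Drenica, 2,739 units, $237,663.03):
Base rate for 93.79 is 28%.
Duty = $237,663.03 × 28% = $66,545.65.
Line 2 (33.53, Hesica, 2,347 kg, $280,161.39):
Base rate for 33.53 is 6.5%.
33.53 has an FTA preferential rate, but origin Hesica is not Merland; base rate stands.
Additional duty on 33.53 from Hesica: +57.6%. Applied ad valorem rate: 6.5% + 57.6% = 64.1%.
Duty = $280,161.39 × 64.1% = $179,583.45.
Line 3 (12.63, Merland, 1,703 units, $247,616.20):
Base rate for 12.63 is 32%.
Origin Merland qualifies under the Pelara–Merland agreement and 12.63 is covered: preferential rate 28% applies instead.
Duty = $247,616.20 × 28% = $69,332.54.
Total = $66,545.65 + $179,583.45 + $69,332.54 = $315,461.64.

$315,461.64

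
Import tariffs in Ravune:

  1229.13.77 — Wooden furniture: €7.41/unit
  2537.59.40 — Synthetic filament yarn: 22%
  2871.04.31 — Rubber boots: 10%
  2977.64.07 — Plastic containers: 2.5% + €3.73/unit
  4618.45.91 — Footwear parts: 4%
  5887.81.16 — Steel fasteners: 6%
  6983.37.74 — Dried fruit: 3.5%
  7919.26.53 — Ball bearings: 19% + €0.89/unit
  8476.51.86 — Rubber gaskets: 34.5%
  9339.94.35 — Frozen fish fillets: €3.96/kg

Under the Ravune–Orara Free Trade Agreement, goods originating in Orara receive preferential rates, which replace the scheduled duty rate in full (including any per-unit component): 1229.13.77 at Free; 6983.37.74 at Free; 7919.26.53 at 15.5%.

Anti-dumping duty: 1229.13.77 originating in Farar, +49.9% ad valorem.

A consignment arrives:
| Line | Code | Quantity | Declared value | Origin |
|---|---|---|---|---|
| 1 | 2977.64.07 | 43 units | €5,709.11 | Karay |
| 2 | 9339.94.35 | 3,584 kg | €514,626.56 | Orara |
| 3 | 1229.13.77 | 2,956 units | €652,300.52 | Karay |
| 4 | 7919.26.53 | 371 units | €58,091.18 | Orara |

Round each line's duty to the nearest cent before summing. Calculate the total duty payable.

€45,403.85

Line 1 (2977.64.07, Karay, 43 units, €5,709.11):
Base rate for 2977.64.07 is 2.5% + €3.73/unit.
Duty = €5,709.11 × 2.5% + 43 × €3.73 = €303.12.
Line 2 (9339.94.35, Orara, 3,584 kg, €514,626.56):
Base rate for 9339.94.35 is €3.96/kg.
Origin Orara is the FTA partner but 9339.94.35 is not on the preference list; base rate stands.
Duty = 3,584 × €3.96 = €14,192.64.
Line 3 (1229.13.77, Karay, 2,956 units, €652,300.52):
Base rate for 1229.13.77 is €7.41/unit.
1229.13.77 has an FTA preferential rate, but origin Karay is not Orara; base rate stands.
The additional-duty order on 1229.13.77 targets Farar, not Karay; it does not apply.
Duty = 2,956 × €7.41 = €21,903.96.
Line 4 (7919.26.53, Orara, 371 units, €58,091.18):
Base rate for 7919.26.53 is 19% + €0.89/unit.
Origin Orara qualifies under the Ravune–Orara agreement and 7919.26.53 is covered: preferential rate 15.5% applies instead.
Duty = €58,091.18 × 15.5% = €9,004.13.
Total = €303.12 + €14,192.64 + €21,903.96 + €9,004.13 = €45,403.85.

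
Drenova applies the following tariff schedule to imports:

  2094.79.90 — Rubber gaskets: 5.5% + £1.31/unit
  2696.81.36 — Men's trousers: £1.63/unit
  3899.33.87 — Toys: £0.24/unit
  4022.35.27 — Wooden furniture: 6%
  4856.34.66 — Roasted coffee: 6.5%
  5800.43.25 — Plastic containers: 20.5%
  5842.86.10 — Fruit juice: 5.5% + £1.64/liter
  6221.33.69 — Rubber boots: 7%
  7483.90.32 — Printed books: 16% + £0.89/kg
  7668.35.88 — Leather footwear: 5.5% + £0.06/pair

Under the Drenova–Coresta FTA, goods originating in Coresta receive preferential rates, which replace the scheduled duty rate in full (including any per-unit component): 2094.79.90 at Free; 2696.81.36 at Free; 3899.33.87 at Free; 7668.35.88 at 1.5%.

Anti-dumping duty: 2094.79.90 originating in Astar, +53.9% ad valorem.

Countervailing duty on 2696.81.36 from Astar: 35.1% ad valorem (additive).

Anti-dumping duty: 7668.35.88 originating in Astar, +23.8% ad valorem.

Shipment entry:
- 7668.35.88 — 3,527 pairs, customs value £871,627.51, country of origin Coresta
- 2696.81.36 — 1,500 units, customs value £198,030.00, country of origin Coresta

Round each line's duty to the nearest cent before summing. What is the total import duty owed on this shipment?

£13,074.41

Line 1 (7668.35.88, Coresta, 3,527 pairs, £871,627.51):
Base rate for 7668.35.88 is 5.5% + £0.06/pair.
Origin Coresta qualifies under the Drenova–Coresta agreement and 7668.35.88 is covered: preferential rate 1.5% applies instead.
The additional-duty order on 7668.35.88 targets Astar, not Coresta; it does not apply.
Duty = £871,627.51 × 1.5% = £13,074.41.
Line 2 (2696.81.36, Coresta, 1,500 units, £198,030.00):
Base rate for 2696.81.36 is £1.63/unit.
Origin Coresta qualifies under the Drenova–Coresta agreement and 2696.81.36 is covered: preferential rate Free applies instead.
The additional-duty order on 2696.81.36 targets Astar, not Coresta; it does not apply.
Duty = £198,030.00 × 0% = £0.00.
Total = £13,074.41 + £0.00 = £13,074.41.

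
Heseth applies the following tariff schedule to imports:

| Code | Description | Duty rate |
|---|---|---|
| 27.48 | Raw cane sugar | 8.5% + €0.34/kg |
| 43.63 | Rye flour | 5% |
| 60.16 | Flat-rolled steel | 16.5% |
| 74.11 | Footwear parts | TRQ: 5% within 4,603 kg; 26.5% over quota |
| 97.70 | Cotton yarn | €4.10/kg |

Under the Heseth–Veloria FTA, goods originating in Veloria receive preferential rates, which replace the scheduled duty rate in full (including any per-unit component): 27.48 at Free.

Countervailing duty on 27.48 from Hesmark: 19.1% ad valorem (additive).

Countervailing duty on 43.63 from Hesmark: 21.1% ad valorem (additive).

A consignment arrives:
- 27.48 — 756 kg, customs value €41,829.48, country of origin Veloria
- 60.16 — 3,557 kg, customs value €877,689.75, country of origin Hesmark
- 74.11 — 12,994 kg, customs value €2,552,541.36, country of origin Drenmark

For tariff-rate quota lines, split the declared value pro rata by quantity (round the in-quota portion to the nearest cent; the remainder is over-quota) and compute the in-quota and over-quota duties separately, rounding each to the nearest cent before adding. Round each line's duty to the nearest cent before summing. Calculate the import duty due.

€626,836.41

Line 1 (27.48, Veloria, 756 kg, €41,829.48):
Base rate for 27.48 is 8.5% + €0.34/kg.
Origin Veloria qualifies under the Heseth–Veloria agreement and 27.48 is covered: preferential rate Free applies instead.
The additional-duty order on 27.48 targets Hesmark, not Veloria; it does not apply.
Duty = €41,829.48 × 0% = €0.00.
Line 2 (60.16, Hesmark, 3,557 kg, €877,689.75):
Base rate for 60.16 is 16.5%.
Duty = €877,689.75 × 16.5% = €144,818.81.
Line 3 (74.11, Drenmark, 12,994 kg, €2,552,541.36):
Code 74.11 is under a tariff-rate quota (threshold 4,603 kg). In-quota: 4,603 kg at 5%; over-quota: 8,391 kg at 26.5%.
Pro-rata value split: in-quota = €2,552,541.36 × 4,603/12,994 = €904,213.32; over-quota = €2,552,541.36 − €904,213.32 = €1,648,328.04.
In-quota duty = €904,213.32 × 5% = €45,210.67. Over-quota duty = €1,648,328.04 × 26.5% = €436,806.93.
Line duty = €45,210.67 + €436,806.93 = €482,017.60.
Total = €0.00 + €144,818.81 + €482,017.60 = €626,836.41.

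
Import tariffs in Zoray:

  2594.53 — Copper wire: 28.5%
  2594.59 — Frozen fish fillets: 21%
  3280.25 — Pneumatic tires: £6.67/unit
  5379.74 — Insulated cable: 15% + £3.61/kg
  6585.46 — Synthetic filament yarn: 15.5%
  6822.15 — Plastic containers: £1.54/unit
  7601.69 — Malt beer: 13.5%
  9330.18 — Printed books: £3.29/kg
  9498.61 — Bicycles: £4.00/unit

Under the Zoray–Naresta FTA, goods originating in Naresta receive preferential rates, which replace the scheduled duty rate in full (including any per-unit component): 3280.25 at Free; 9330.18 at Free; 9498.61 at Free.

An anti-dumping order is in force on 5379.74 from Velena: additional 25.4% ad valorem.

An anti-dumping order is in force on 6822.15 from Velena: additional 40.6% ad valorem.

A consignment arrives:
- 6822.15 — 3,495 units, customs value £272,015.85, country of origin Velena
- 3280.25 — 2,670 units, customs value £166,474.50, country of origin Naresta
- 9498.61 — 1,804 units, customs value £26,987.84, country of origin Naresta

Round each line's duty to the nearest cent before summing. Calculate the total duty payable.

Line 1 (6822.15, Velena, 3,495 units, £272,015.85):
Base rate for 6822.15 is £1.54/unit.
Additional duty on 6822.15 from Velena: +40.6% ad valorem. Applied ad valorem rate = 40.6%.
Duty = £272,015.85 × 40.6% + 3,495 × £1.54 = £115,820.74.
Line 2 (3280.25, Naresta, 2,670 units, £166,474.50):
Base rate for 3280.25 is £6.67/unit.
Origin Naresta qualifies under the Zoray–Naresta agreement and 3280.25 is covered: preferential rate Free applies instead.
Duty = £166,474.50 × 0% = £0.00.
Line 3 (9498.61, Naresta, 1,804 units, £26,987.84):
Base rate for 9498.61 is £4.00/unit.
Origin Naresta qualifies under the Zoray–Naresta agreement and 9498.61 is covered: preferential rate Free applies instead.
Duty = £26,987.84 × 0% = £0.00.
Total = £115,820.74 + £0.00 + £0.00 = £115,820.74.

£115,820.74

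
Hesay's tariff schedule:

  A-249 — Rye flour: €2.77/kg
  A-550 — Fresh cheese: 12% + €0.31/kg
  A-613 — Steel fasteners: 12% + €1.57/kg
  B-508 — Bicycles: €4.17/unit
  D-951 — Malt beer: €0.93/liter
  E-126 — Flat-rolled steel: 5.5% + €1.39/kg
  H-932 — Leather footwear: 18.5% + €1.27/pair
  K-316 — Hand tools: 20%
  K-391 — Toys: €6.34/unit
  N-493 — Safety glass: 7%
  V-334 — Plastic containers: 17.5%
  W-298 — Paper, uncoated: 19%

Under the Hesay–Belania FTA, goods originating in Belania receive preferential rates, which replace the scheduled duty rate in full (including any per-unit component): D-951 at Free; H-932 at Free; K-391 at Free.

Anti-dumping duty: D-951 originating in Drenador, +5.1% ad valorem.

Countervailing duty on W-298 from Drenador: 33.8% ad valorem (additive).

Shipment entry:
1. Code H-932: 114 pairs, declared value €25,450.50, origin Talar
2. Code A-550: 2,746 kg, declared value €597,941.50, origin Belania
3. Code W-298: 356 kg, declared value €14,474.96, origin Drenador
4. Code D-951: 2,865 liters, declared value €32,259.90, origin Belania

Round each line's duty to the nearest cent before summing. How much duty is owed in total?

Line 1 (H-932, Talar, 114 pairs, €25,450.50):
Base rate for H-932 is 18.5% + €1.27/pair.
H-932 has an FTA preferential rate, but origin Talar is not Belania; base rate stands.
Duty = €25,450.50 × 18.5% + 114 × €1.27 = €4,853.12.
Line 2 (A-550, Belania, 2,746 kg, €597,941.50):
Base rate for A-550 is 12% + €0.31/kg.
Origin Belania is the FTA partner but A-550 is not on the preference list; base rate stands.
Duty = €597,941.50 × 12% + 2,746 × €0.31 = €72,604.24.
Line 3 (W-298, Drenador, 356 kg, €14,474.96):
Base rate for W-298 is 19%.
Additional duty on W-298 from Drenador: +33.8%. Applied ad valorem rate: 19% + 33.8% = 52.8%.
Duty = €14,474.96 × 52.8% = €7,642.78.
Line 4 (D-951, Belania, 2,865 liters, €32,259.90):
Base rate for D-951 is €0.93/liter.
Origin Belania qualifies under the Hesay–Belania agreement and D-951 is covered: preferential rate Free applies instead.
The additional-duty order on D-951 targets Drenador, not Belania; it does not apply.
Duty = €32,259.90 × 0% = €0.00.
Total = €4,853.12 + €72,604.24 + €7,642.78 + €0.00 = €85,100.14.

€85,100.14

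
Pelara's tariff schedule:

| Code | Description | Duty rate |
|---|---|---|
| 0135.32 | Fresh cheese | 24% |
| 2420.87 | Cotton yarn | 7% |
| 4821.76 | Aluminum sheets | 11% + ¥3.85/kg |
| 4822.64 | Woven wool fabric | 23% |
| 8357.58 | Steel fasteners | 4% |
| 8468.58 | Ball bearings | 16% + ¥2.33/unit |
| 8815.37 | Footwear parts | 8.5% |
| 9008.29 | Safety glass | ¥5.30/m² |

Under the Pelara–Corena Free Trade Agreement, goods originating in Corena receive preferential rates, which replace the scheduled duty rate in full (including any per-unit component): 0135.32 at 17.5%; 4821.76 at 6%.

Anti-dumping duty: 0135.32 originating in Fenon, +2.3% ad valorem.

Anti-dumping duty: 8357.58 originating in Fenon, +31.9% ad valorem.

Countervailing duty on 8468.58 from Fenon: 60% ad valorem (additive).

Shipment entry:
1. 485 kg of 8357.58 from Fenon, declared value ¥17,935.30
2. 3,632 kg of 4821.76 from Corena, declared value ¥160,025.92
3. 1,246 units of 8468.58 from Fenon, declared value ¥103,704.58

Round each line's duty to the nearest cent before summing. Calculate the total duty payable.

Line 1 (8357.58, Fenon, 485 kg, ¥17,935.30):
Base rate for 8357.58 is 4%.
Additional duty on 8357.58 from Fenon: +31.9%. Applied ad valorem rate: 4% + 31.9% = 35.9%.
Duty = ¥17,935.30 × 35.9% = ¥6,438.77.
Line 2 (4821.76, Corena, 3,632 kg, ¥160,025.92):
Base rate for 4821.76 is 11% + ¥3.85/kg.
Origin Corena qualifies under the Pelara–Corena agreement and 4821.76 is covered: preferential rate 6% applies instead.
Duty = ¥160,025.92 × 6% = ¥9,601.56.
Line 3 (8468.58, Fenon, 1,246 units, ¥103,704.58):
Base rate for 8468.58 is 16% + ¥2.33/unit.
Additional duty on 8468.58 from Fenon: +60%. Applied ad valorem rate: 16% + 60% = 76%.
Duty = ¥103,704.58 × 76% + 1,246 × ¥2.33 = ¥81,718.66.
Total = ¥6,438.77 + ¥9,601.56 + ¥81,718.66 = ¥97,758.99.

¥97,758.99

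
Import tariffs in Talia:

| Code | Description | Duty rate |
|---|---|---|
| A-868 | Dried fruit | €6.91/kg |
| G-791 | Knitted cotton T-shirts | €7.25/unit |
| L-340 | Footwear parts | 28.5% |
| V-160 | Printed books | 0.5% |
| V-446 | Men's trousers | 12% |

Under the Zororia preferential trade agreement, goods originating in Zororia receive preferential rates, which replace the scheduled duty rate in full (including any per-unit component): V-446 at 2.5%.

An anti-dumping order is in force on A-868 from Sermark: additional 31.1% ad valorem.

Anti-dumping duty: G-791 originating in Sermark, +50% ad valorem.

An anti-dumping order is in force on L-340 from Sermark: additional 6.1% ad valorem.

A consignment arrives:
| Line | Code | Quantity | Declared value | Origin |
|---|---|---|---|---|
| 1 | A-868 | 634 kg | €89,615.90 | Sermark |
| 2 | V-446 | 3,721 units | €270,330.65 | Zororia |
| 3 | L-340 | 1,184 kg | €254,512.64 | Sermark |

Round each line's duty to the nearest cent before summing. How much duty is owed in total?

Line 1 (A-868, Sermark, 634 kg, €89,615.90):
Base rate for A-868 is €6.91/kg.
Additional duty on A-868 from Sermark: +31.1% ad valorem. Applied ad valorem rate = 31.1%.
Duty = €89,615.90 × 31.1% + 634 × €6.91 = €32,251.48.
Line 2 (V-446, Zororia, 3,721 units, €270,330.65):
Base rate for V-446 is 12%.
Origin Zororia qualifies under the Talia–Zororia agreement and V-446 is covered: preferential rate 2.5% applies instead.
Duty = €270,330.65 × 2.5% = €6,758.27.
Line 3 (L-340, Sermark, 1,184 kg, €254,512.64):
Base rate for L-340 is 28.5%.
Additional duty on L-340 from Sermark: +6.1%. Applied ad valorem rate: 28.5% + 6.1% = 34.6%.
Duty = €254,512.64 × 34.6% = €88,061.37.
Total = €32,251.48 + €6,758.27 + €88,061.37 = €127,071.12.

€127,071.12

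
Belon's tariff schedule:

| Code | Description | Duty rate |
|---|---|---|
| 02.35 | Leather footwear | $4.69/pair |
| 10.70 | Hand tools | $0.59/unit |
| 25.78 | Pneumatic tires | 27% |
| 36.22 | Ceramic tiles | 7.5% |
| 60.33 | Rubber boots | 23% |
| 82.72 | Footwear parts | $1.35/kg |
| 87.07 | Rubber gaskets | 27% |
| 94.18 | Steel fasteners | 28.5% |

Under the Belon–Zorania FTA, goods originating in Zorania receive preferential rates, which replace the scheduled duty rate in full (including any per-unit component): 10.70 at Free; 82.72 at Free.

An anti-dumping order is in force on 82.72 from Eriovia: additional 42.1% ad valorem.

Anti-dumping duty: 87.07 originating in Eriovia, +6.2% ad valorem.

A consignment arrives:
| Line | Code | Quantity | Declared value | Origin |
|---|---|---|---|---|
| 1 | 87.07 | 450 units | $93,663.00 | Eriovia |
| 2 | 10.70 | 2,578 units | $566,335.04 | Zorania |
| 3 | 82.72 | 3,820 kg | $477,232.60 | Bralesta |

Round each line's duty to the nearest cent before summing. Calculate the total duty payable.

$36,253.12

Line 1 (87.07, Eriovia, 450 units, $93,663.00):
Base rate for 87.07 is 27%.
Additional duty on 87.07 from Eriovia: +6.2%. Applied ad valorem rate: 27% + 6.2% = 33.2%.
Duty = $93,663.00 × 33.2% = $31,096.12.
Line 2 (10.70, Zorania, 2,578 units, $566,335.04):
Base rate for 10.70 is $0.59/unit.
Origin Zorania qualifies under the Belon–Zorania agreement and 10.70 is covered: preferential rate Free applies instead.
Duty = $566,335.04 × 0% = $0.00.
Line 3 (82.72, Bralesta, 3,820 kg, $477,232.60):
Base rate for 82.72 is $1.35/kg.
82.72 has an FTA preferential rate, but origin Bralesta is not Zorania; base rate stands.
The additional-duty order on 82.72 targets Eriovia, not Bralesta; it does not apply.
Duty = 3,820 × $1.35 = $5,157.00.
Total = $31,096.12 + $0.00 + $5,157.00 = $36,253.12.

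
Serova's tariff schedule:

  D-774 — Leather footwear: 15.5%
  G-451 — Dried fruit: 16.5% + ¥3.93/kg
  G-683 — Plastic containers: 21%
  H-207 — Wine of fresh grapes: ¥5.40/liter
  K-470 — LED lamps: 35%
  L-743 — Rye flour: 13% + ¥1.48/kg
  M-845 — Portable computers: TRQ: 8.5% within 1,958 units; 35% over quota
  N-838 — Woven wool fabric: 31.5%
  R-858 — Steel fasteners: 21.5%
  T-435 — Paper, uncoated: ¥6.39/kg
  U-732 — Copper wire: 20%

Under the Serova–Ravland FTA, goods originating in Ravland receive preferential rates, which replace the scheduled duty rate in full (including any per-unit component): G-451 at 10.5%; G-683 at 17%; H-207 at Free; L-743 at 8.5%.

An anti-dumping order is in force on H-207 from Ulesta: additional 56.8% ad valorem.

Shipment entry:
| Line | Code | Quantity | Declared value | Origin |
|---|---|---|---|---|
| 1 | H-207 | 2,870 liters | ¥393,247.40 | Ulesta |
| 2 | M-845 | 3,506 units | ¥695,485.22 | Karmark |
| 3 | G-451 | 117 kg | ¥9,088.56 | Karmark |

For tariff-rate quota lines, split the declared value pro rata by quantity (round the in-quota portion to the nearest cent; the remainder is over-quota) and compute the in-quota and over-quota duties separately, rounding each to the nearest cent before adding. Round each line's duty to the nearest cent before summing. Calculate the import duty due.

¥381,313.53

Line 1 (H-207, Ulesta, 2,870 liters, ¥393,247.40):
Base rate for H-207 is ¥5.40/liter.
H-207 has an FTA preferential rate, but origin Ulesta is not Ravland; base rate stands.
Additional duty on H-207 from Ulesta: +56.8% ad valorem. Applied ad valorem rate = 56.8%.
Duty = ¥393,247.40 × 56.8% + 2,870 × ¥5.40 = ¥238,862.52.
Line 2 (M-845, Karmark, 3,506 units, ¥695,485.22):
Code M-845 is under a tariff-rate quota (threshold 1,958 units). In-quota: 1,958 units at 8.5%; over-quota: 1,548 units at 35%.
Pro-rata value split: in-quota = ¥695,485.22 × 1,958/3,506 = ¥388,408.46; over-quota = ¥695,485.22 − ¥388,408.46 = ¥307,076.76.
In-quota duty = ¥388,408.46 × 8.5% = ¥33,014.72. Over-quota duty = ¥307,076.76 × 35% = ¥107,476.87.
Line duty = ¥33,014.72 + ¥107,476.87 = ¥140,491.59.
Line 3 (G-451, Karmark, 117 kg, ¥9,088.56):
Base rate for G-451 is 16.5% + ¥3.93/kg.
G-451 has an FTA preferential rate, but origin Karmark is not Ravland; base rate stands.
Duty = ¥9,088.56 × 16.5% + 117 × ¥3.93 = ¥1,959.42.
Total = ¥238,862.52 + ¥140,491.59 + ¥1,959.42 = ¥381,313.53.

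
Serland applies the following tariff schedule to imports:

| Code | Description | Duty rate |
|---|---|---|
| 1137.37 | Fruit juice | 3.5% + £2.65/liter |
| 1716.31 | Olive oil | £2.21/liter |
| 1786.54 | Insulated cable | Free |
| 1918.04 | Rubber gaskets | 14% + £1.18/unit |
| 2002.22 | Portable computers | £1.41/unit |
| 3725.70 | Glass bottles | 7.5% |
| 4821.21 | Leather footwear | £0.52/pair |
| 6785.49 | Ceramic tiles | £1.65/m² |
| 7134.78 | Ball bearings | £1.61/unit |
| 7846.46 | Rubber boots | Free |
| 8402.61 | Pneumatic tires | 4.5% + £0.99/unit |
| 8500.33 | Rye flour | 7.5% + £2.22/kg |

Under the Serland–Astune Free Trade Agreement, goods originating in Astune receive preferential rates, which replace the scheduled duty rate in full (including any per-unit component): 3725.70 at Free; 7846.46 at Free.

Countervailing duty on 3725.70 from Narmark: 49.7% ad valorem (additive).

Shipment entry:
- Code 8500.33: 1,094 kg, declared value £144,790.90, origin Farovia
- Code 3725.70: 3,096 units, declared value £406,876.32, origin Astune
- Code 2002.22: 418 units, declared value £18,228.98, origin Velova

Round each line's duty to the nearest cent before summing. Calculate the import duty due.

Line 1 (8500.33, Farovia, 1,094 kg, £144,790.90):
Base rate for 8500.33 is 7.5% + £2.22/kg.
Duty = £144,790.90 × 7.5% + 1,094 × £2.22 = £13,288.00.
Line 2 (3725.70, Astune, 3,096 units, £406,876.32):
Base rate for 3725.70 is 7.5%.
Origin Astune qualifies under the Serland–Astune agreement and 3725.70 is covered: preferential rate Free applies instead.
The additional-duty order on 3725.70 targets Narmark, not Astune; it does not apply.
Duty = £406,876.32 × 0% = £0.00.
Line 3 (2002.22, Velova, 418 units, £18,228.98):
Base rate for 2002.22 is £1.41/unit.
Duty = 418 × £1.41 = £589.38.
Total = £13,288.00 + £0.00 + £589.38 = £13,877.38.

£13,877.38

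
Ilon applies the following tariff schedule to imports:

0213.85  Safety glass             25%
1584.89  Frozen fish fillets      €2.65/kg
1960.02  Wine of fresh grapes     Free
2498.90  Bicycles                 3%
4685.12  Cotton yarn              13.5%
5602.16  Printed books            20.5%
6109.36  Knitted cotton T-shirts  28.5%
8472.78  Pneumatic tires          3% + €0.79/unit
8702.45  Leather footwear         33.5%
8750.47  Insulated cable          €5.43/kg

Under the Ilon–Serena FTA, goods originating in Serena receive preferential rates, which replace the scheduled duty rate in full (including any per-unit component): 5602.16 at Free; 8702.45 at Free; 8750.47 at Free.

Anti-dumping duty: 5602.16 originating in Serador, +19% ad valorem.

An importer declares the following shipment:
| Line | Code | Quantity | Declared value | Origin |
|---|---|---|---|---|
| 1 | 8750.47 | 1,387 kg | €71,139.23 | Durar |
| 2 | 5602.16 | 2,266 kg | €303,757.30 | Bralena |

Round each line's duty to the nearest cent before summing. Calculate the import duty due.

Line 1 (8750.47, Durar, 1,387 kg, €71,139.23):
Base rate for 8750.47 is €5.43/kg.
8750.47 has an FTA preferential rate, but origin Durar is not Serena; base rate stands.
Duty = 1,387 × €5.43 = €7,531.41.
Line 2 (5602.16, Bralena, 2,266 kg, €303,757.30):
Base rate for 5602.16 is 20.5%.
5602.16 has an FTA preferential rate, but origin Bralena is not Serena; base rate stands.
The additional-duty order on 5602.16 targets Serador, not Bralena; it does not apply.
Duty = €303,757.30 × 20.5% = €62,270.25.
Total = €7,531.41 + €62,270.25 = €69,801.66.

€69,801.66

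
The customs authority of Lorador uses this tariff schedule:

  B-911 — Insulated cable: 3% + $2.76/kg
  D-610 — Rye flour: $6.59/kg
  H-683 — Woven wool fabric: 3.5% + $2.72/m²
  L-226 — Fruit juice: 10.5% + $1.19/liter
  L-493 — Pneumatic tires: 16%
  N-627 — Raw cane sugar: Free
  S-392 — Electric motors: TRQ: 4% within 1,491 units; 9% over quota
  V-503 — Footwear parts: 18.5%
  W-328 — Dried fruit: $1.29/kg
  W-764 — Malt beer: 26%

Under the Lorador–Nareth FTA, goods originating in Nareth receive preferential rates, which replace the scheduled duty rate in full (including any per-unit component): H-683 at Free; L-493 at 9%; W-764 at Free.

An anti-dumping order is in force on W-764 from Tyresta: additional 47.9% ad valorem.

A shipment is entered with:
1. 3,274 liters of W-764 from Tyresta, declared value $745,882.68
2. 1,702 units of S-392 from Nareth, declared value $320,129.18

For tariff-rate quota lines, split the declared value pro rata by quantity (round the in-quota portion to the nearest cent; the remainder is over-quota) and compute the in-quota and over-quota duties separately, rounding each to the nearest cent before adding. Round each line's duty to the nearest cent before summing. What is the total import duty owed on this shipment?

$565,996.82

Line 1 (W-764, Tyresta, 3,274 liters, $745,882.68):
Base rate for W-764 is 26%.
W-764 has an FTA preferential rate, but origin Tyresta is not Nareth; base rate stands.
Additional duty on W-764 from Tyresta: +47.9%. Applied ad valorem rate: 26% + 47.9% = 73.9%.
Duty = $745,882.68 × 73.9% = $551,207.30.
Line 2 (S-392, Nareth, 1,702 units, $320,129.18):
Code S-392 is under a tariff-rate quota (threshold 1,491 units). In-quota: 1,491 units at 4%; over-quota: 211 units at 9%.
Pro-rata value split: in-quota = $320,129.18 × 1,491/1,702 = $280,442.19; over-quota = $320,129.18 − $280,442.19 = $39,686.99.
In-quota duty = $280,442.19 × 4% = $11,217.69. Over-quota duty = $39,686.99 × 9% = $3,571.83.
Line duty = $11,217.69 + $3,571.83 = $14,789.52.
Total = $551,207.30 + $14,789.52 = $565,996.82.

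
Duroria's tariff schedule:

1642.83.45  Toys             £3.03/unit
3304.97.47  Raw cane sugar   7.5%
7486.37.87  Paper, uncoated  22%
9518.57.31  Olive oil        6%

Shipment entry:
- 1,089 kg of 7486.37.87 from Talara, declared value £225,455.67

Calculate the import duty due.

Line 1 (7486.37.87, Talara, 1,089 kg, £225,455.67):
Base rate for 7486.37.87 is 22%.
Duty = £225,455.67 × 22% = £49,600.25.

£49,600.25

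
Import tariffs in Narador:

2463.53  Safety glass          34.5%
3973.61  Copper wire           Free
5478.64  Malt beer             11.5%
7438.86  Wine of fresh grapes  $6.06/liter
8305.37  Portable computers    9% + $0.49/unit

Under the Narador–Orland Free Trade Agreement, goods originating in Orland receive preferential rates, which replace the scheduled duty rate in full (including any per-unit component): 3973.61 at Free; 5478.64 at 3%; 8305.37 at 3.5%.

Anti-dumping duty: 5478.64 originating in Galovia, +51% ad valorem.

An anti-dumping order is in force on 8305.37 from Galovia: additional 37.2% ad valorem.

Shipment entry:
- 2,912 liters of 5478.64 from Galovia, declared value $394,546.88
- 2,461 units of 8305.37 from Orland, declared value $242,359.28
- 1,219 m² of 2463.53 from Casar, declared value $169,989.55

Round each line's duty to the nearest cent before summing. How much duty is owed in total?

$313,720.76

Line 1 (5478.64, Galovia, 2,912 liters, $394,546.88):
Base rate for 5478.64 is 11.5%.
5478.64 has an FTA preferential rate, but origin Galovia is not Orland; base rate stands.
Additional duty on 5478.64 from Galovia: +51%. Applied ad valorem rate: 11.5% + 51% = 62.5%.
Duty = $394,546.88 × 62.5% = $246,591.80.
Line 2 (8305.37, Orland, 2,461 units, $242,359.28):
Base rate for 8305.37 is 9% + $0.49/unit.
Origin Orland qualifies under the Narador–Orland agreement and 8305.37 is covered: preferential rate 3.5% applies instead.
The additional-duty order on 8305.37 targets Galovia, not Orland; it does not apply.
Duty = $242,359.28 × 3.5% = $8,482.57.
Line 3 (2463.53, Casar, 1,219 m², $169,989.55):
Base rate for 2463.53 is 34.5%.
Duty = $169,989.55 × 34.5% = $58,646.39.
Total = $246,591.80 + $8,482.57 + $58,646.39 = $313,720.76.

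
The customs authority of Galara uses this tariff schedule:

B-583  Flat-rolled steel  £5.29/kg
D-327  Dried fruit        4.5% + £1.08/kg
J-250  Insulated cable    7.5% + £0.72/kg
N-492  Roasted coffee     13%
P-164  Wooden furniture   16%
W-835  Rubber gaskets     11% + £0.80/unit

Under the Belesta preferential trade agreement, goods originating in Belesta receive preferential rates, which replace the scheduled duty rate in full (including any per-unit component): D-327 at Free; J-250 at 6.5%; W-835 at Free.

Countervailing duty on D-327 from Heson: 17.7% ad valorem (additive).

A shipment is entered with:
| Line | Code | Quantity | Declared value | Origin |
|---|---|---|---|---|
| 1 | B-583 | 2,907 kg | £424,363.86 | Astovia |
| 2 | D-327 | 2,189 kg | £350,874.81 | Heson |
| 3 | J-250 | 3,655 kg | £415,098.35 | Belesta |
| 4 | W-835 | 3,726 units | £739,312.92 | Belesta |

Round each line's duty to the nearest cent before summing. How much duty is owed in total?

£122,617.75

Line 1 (B-583, Astovia, 2,907 kg, £424,363.86):
Base rate for B-583 is £5.29/kg.
Duty = 2,907 × £5.29 = £15,378.03.
Line 2 (D-327, Heson, 2,189 kg, £350,874.81):
Base rate for D-327 is 4.5% + £1.08/kg.
D-327 has an FTA preferential rate, but origin Heson is not Belesta; base rate stands.
Additional duty on D-327 from Heson: +17.7%. Applied ad valorem rate: 4.5% + 17.7% = 22.2%.
Duty = £350,874.81 × 22.2% + 2,189 × £1.08 = £80,258.33.
Line 3 (J-250, Belesta, 3,655 kg, £415,098.35):
Base rate for J-250 is 7.5% + £0.72/kg.
Origin Belesta qualifies under the Galara–Belesta agreement and J-250 is covered: preferential rate 6.5% applies instead.
Duty = £415,098.35 × 6.5% = £26,981.39.
Line 4 (W-835, Belesta, 3,726 units, £739,312.92):
Base rate for W-835 is 11% + £0.80/unit.
Origin Belesta qualifies under the Galara–Belesta agreement and W-835 is covered: preferential rate Free applies instead.
Duty = £739,312.92 × 0% = £0.00.
Total = £15,378.03 + £80,258.33 + £26,981.39 + £0.00 = £122,617.75.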